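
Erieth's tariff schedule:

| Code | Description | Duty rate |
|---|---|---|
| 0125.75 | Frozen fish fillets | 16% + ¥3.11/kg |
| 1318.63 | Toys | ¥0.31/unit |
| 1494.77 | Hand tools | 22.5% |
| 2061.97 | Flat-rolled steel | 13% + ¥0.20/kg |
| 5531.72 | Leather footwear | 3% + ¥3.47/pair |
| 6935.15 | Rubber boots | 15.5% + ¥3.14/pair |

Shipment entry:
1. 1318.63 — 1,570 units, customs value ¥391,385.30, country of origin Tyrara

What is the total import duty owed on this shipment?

Line 1 (1318.63, Tyrara, 1,570 units, ¥391,385.30):
Base rate for 1318.63 is ¥0.31/unit.
Duty = 1,570 × ¥0.31 = ¥486.70.

¥486.70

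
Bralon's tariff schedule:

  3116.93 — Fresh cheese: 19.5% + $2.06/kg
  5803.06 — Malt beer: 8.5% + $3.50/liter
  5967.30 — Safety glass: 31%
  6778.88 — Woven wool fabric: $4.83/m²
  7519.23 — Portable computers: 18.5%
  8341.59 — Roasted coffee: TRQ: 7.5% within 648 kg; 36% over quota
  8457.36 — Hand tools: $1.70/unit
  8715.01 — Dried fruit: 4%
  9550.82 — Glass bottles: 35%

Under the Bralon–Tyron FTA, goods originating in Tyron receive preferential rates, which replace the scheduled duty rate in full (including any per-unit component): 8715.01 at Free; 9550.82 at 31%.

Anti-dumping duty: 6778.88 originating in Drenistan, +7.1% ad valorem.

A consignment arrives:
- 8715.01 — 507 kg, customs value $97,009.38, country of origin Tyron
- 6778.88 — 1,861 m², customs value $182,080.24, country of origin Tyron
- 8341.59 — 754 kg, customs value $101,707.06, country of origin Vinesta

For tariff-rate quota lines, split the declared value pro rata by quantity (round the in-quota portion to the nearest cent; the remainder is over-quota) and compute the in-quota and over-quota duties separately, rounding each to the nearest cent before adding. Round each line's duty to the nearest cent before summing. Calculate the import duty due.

$20,691.68

Line 1 (8715.01, Tyron, 507 kg, $97,009.38):
Base rate for 8715.01 is 4%.
Origin Tyron qualifies under the Bralon–Tyron agreement and 8715.01 is covered: preferential rate Free applies instead.
Duty = $97,009.38 × 0% = $0.00.
Line 2 (6778.88, Tyron, 1,861 m², $182,080.24):
Base rate for 6778.88 is $4.83/m².
Origin Tyron is the FTA partner but 6778.88 is not on the preference list; base rate stands.
The additional-duty order on 6778.88 targets Drenistan, not Tyron; it does not apply.
Duty = 1,861 × $4.83 = $8,988.63.
Line 3 (8341.59, Vinesta, 754 kg, $101,707.06):
Code 8341.59 is under a tariff-rate quota (threshold 648 kg). In-quota: 648 kg at 7.5%; over-quota: 106 kg at 36%.
Pro-rata value split: in-quota = $101,707.06 × 648/754 = $87,408.72; over-quota = $101,707.06 − $87,408.72 = $14,298.34.
In-quota duty = $87,408.72 × 7.5% = $6,555.65. Over-quota duty = $14,298.34 × 36% = $5,147.40.
Line duty = $6,555.65 + $5,147.40 = $11,703.05.
Total = $0.00 + $8,988.63 + $11,703.05 = $20,691.68.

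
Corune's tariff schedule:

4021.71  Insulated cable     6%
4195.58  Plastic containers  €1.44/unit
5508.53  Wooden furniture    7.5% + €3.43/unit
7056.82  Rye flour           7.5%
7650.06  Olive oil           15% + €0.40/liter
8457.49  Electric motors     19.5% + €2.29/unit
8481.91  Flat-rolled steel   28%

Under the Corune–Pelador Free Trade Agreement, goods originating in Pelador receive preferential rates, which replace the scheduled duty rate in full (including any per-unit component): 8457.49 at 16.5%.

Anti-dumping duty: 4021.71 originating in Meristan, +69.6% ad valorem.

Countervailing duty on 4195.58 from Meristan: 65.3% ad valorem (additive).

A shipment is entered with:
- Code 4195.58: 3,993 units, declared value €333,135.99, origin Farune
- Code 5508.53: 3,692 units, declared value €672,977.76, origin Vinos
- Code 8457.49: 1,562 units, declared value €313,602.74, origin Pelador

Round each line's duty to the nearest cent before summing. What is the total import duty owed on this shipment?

Line 1 (4195.58, Farune, 3,993 units, €333,135.99):
Base rate for 4195.58 is €1.44/unit.
The additional-duty order on 4195.58 targets Meristan, not Farune; it does not apply.
Duty = 3,993 × €1.44 = €5,749.92.
Line 2 (5508.53, Vinos, 3,692 units, €672,977.76):
Base rate for 5508.53 is 7.5% + €3.43/unit.
Duty = €672,977.76 × 7.5% + 3,692 × €3.43 = €63,136.89.
Line 3 (8457.49, Pelador, 1,562 units, €313,602.74):
Base rate for 8457.49 is 19.5% + €2.29/unit.
Origin Pelador qualifies under the Corune–Pelador agreement and 8457.49 is covered: preferential rate 16.5% applies instead.
Duty = €313,602.74 × 16.5% = €51,744.45.
Total = €5,749.92 + €63,136.89 + €51,744.45 = €120,631.26.

€120,631.26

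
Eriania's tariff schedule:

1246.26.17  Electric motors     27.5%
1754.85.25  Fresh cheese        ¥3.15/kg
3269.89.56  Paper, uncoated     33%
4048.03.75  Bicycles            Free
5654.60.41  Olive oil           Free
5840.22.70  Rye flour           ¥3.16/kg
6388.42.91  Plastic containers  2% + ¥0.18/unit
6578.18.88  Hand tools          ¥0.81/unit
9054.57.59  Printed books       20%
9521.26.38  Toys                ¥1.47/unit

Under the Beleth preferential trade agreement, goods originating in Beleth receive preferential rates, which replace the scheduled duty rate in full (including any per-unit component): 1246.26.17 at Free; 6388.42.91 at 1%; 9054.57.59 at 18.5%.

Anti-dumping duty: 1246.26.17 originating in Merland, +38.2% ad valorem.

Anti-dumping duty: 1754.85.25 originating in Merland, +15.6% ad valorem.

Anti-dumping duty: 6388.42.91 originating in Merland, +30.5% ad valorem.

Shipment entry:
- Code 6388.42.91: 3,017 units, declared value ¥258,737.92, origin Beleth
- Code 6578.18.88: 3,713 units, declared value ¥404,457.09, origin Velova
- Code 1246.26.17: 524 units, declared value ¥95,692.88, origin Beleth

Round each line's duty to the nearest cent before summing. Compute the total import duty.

Line 1 (6388.42.91, Beleth, 3,017 units, ¥258,737.92):
Base rate for 6388.42.91 is 2% + ¥0.18/unit.
Origin Beleth qualifies under the Eriania–Beleth agreement and 6388.42.91 is covered: preferential rate 1% applies instead.
The additional-duty order on 6388.42.91 targets Merland, not Beleth; it does not apply.
Duty = ¥258,737.92 × 1% = ¥2,587.38.
Line 2 (6578.18.88, Velova, 3,713 units, ¥404,457.09):
Base rate for 6578.18.88 is ¥0.81/unit.
Duty = 3,713 × ¥0.81 = ¥3,007.53.
Line 3 (1246.26.17, Beleth, 524 units, ¥95,692.88):
Base rate for 1246.26.17 is 27.5%.
Origin Beleth qualifies under the Eriania–Beleth agreement and 1246.26.17 is covered: preferential rate Free applies instead.
The additional-duty order on 1246.26.17 targets Merland, not Beleth; it does not apply.
Duty = ¥95,692.88 × 0% = ¥0.00.
Total = ¥2,587.38 + ¥3,007.53 + ¥0.00 = ¥5,594.91.

¥5,594.91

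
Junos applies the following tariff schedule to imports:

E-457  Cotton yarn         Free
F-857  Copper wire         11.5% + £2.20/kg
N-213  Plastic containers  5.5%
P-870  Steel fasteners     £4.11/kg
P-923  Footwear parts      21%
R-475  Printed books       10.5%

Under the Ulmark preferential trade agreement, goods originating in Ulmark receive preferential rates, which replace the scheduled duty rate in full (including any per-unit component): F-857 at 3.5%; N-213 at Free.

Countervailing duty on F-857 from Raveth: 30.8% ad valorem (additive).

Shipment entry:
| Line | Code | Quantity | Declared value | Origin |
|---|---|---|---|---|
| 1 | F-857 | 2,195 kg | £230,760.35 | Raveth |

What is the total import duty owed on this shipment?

Line 1 (F-857, Raveth, 2,195 kg, £230,760.35):
Base rate for F-857 is 11.5% + £2.20/kg.
F-857 has an FTA preferential rate, but origin Raveth is not Ulmark; base rate stands.
Additional duty on F-857 from Raveth: +30.8%. Applied ad valorem rate: 11.5% + 30.8% = 42.3%.
Duty = £230,760.35 × 42.3% + 2,195 × £2.20 = £102,440.63.

£102,440.63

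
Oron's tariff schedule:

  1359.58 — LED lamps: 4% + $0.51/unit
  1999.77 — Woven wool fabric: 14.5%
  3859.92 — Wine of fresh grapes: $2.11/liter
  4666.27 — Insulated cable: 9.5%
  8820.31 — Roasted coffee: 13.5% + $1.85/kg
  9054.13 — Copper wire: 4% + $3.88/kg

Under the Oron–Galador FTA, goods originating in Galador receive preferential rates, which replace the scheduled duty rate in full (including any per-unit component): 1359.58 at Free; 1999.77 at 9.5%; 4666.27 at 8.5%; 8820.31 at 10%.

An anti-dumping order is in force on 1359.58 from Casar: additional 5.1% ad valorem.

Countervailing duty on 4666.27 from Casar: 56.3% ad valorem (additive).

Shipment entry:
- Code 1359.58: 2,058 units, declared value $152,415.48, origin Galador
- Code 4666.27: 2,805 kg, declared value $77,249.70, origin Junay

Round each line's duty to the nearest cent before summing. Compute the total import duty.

$7,338.72

Line 1 (1359.58, Galador, 2,058 units, $152,415.48):
Base rate for 1359.58 is 4% + $0.51/unit.
Origin Galador qualifies under the Oron–Galador agreement and 1359.58 is covered: preferential rate Free applies instead.
The additional-duty order on 1359.58 targets Casar, not Galador; it does not apply.
Duty = $152,415.48 × 0% = $0.00.
Line 2 (4666.27, Junay, 2,805 kg, $77,249.70):
Base rate for 4666.27 is 9.5%.
4666.27 has an FTA preferential rate, but origin Junay is not Galador; base rate stands.
The additional-duty order on 4666.27 targets Casar, not Junay; it does not apply.
Duty = $77,249.70 × 9.5% = $7,338.72.
Total = $0.00 + $7,338.72 = $7,338.72.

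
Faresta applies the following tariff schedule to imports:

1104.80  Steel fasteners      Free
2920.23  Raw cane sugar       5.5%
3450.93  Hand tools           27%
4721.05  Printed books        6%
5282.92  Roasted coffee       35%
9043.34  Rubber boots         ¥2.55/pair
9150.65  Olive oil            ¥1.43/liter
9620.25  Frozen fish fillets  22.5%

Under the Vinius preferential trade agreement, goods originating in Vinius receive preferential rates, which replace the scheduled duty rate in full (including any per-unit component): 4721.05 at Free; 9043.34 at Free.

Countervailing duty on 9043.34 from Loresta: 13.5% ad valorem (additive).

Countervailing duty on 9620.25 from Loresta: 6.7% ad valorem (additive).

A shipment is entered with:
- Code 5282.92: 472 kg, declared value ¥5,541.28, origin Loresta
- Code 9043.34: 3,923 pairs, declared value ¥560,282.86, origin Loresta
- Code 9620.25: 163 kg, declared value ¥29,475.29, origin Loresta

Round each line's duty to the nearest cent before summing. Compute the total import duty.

¥96,188.07

Line 1 (5282.92, Loresta, 472 kg, ¥5,541.28):
Base rate for 5282.92 is 35%.
Duty = ¥5,541.28 × 35% = ¥1,939.45.
Line 2 (9043.34, Loresta, 3,923 pairs, ¥560,282.86):
Base rate for 9043.34 is ¥2.55/pair.
9043.34 has an FTA preferential rate, but origin Loresta is not Vinius; base rate stands.
Additional duty on 9043.34 from Loresta: +13.5% ad valorem. Applied ad valorem rate = 13.5%.
Duty = ¥560,282.86 × 13.5% + 3,923 × ¥2.55 = ¥85,641.84.
Line 3 (9620.25, Loresta, 163 kg, ¥29,475.29):
Base rate for 9620.25 is 22.5%.
Additional duty on 9620.25 from Loresta: +6.7%. Applied ad valorem rate: 22.5% + 6.7% = 29.2%.
Duty = ¥29,475.29 × 29.2% = ¥8,606.78.
Total = ¥1,939.45 + ¥85,641.84 + ¥8,606.78 = ¥96,188.07.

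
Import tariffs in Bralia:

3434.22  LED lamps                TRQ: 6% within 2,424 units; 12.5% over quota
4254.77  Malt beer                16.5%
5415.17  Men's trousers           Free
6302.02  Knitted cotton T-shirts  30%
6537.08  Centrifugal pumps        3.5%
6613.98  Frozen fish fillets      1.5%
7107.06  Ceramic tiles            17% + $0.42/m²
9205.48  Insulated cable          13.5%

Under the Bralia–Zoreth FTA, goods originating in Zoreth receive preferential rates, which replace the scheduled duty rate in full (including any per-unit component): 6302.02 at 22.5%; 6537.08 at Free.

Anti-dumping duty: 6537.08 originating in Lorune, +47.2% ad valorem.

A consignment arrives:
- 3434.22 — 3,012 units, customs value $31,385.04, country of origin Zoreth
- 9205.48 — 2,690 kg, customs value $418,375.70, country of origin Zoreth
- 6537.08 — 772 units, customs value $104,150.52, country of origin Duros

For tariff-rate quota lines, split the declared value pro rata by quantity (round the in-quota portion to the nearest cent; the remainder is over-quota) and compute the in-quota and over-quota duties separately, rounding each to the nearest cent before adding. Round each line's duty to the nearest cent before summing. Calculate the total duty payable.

$62,407.34

Line 1 (3434.22, Zoreth, 3,012 units, $31,385.04):
Code 3434.22 is under a tariff-rate quota (threshold 2,424 units). In-quota: 2,424 units at 6%; over-quota: 588 units at 12.5%.
Pro-rata value split: in-quota = $31,385.04 × 2,424/3,012 = $25,258.08; over-quota = $31,385.04 − $25,258.08 = $6,126.96.
In-quota duty = $25,258.08 × 6% = $1,515.48. Over-quota duty = $6,126.96 × 12.5% = $765.87.
Line duty = $1,515.48 + $765.87 = $2,281.35.
Line 2 (9205.48, Zoreth, 2,690 kg, $418,375.70):
Base rate for 9205.48 is 13.5%.
Origin Zoreth is the FTA partner but 9205.48 is not on the preference list; base rate stands.
Duty = $418,375.70 × 13.5% = $56,480.72.
Line 3 (6537.08, Duros, 772 units, $104,150.52):
Base rate for 6537.08 is 3.5%.
6537.08 has an FTA preferential rate, but origin Duros is not Zoreth; base rate stands.
The additional-duty order on 6537.08 targets Lorune, not Duros; it does not apply.
Duty = $104,150.52 × 3.5% = $3,645.27.
Total = $2,281.35 + $56,480.72 + $3,645.27 = $62,407.34.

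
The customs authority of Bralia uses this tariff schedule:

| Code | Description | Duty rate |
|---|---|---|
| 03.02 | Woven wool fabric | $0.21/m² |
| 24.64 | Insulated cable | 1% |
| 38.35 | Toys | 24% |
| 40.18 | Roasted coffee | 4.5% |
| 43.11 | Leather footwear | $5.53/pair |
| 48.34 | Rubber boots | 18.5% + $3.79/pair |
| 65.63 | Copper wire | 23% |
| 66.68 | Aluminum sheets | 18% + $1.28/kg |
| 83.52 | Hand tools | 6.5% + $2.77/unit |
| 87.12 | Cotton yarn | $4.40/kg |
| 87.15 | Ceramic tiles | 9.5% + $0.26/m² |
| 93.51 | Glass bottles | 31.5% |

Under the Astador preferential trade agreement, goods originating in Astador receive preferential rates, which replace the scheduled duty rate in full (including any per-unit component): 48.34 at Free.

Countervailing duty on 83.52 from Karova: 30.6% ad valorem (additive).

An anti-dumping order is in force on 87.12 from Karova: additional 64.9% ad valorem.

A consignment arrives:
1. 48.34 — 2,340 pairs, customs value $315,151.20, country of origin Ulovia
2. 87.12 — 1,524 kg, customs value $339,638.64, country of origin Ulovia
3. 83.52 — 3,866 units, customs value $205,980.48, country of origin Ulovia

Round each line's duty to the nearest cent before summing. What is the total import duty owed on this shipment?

$97,974.72

Line 1 (48.34, Ulovia, 2,340 pairs, $315,151.20):
Base rate for 48.34 is 18.5% + $3.79/pair.
48.34 has an FTA preferential rate, but origin Ulovia is not Astador; base rate stands.
Duty = $315,151.20 × 18.5% + 2,340 × $3.79 = $67,171.57.
Line 2 (87.12, Ulovia, 1,524 kg, $339,638.64):
Base rate for 87.12 is $4.40/kg.
The additional-duty order on 87.12 targets Karova, not Ulovia; it does not apply.
Duty = 1,524 × $4.40 = $6,705.60.
Line 3 (83.52, Ulovia, 3,866 units, $205,980.48):
Base rate for 83.52 is 6.5% + $2.77/unit.
The additional-duty order on 83.52 targets Karova, not Ulovia; it does not apply.
Duty = $205,980.48 × 6.5% + 3,866 × $2.77 = $24,097.55.
Total = $67,171.57 + $6,705.60 + $24,097.55 = $97,974.72.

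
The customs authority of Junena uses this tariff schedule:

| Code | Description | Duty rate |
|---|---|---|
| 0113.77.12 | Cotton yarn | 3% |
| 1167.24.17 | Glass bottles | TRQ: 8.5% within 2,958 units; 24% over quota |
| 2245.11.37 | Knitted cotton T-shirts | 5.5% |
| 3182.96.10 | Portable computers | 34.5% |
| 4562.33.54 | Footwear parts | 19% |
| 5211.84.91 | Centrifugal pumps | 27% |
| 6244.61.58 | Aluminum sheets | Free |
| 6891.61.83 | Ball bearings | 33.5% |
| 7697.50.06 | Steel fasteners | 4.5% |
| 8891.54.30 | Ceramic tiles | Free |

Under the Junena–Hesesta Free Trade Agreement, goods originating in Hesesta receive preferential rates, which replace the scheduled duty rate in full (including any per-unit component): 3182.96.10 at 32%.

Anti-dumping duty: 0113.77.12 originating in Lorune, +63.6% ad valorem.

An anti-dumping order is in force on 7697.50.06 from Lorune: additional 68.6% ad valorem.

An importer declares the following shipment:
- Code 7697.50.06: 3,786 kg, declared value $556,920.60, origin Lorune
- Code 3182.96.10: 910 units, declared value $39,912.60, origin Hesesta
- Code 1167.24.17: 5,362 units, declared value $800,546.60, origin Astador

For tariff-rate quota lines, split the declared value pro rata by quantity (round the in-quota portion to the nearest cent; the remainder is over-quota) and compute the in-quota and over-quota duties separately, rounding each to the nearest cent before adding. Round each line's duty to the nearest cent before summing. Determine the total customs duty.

$543,559.62

Line 1 (7697.50.06, Lorune, 3,786 kg, $556,920.60):
Base rate for 7697.50.06 is 4.5%.
Additional duty on 7697.50.06 from Lorune: +68.6%. Applied ad valorem rate: 4.5% + 68.6% = 73.1%.
Duty = $556,920.60 × 73.1% = $407,108.96.
Line 2 (3182.96.10, Hesesta, 910 units, $39,912.60):
Base rate for 3182.96.10 is 34.5%.
Origin Hesesta qualifies under the Junena–Hesesta agreement and 3182.96.10 is covered: preferential rate 32% applies instead.
Duty = $39,912.60 × 32% = $12,772.03.
Line 3 (1167.24.17, Astador, 5,362 units, $800,546.60):
Code 1167.24.17 is under a tariff-rate quota (threshold 2,958 units). In-quota: 2,958 units at 8.5%; over-quota: 2,404 units at 24%.
Pro-rata value split: in-quota = $800,546.60 × 2,958/5,362 = $441,629.40; over-quota = $800,546.60 − $441,629.40 = $358,917.20.
In-quota duty = $441,629.40 × 8.5% = $37,538.50. Over-quota duty = $358,917.20 × 24% = $86,140.13.
Line duty = $37,538.50 + $86,140.13 = $123,678.63.
Total = $407,108.96 + $12,772.03 + $123,678.63 = $543,559.62.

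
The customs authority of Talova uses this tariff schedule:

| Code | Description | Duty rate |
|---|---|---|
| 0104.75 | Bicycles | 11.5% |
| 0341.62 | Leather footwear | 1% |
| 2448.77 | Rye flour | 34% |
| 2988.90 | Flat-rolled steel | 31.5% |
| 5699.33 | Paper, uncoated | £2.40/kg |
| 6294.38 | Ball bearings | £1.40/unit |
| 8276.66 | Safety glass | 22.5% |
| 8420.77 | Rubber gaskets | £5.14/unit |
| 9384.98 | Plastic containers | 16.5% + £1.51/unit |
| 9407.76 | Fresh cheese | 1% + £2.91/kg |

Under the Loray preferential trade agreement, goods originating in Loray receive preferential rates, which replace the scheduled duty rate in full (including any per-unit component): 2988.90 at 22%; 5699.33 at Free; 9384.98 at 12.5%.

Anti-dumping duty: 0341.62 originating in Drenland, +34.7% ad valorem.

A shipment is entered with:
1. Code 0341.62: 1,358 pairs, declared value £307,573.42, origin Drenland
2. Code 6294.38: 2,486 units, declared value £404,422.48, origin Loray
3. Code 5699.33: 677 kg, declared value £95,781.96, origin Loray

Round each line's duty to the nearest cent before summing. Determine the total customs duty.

Line 1 (0341.62, Drenland, 1,358 pairs, £307,573.42):
Base rate for 0341.62 is 1%.
Additional duty on 0341.62 from Drenland: +34.7%. Applied ad valorem rate: 1% + 34.7% = 35.7%.
Duty = £307,573.42 × 35.7% = £109,803.71.
Line 2 (6294.38, Loray, 2,486 units, £404,422.48):
Base rate for 6294.38 is £1.40/unit.
Origin Loray is the FTA partner but 6294.38 is not on the preference list; base rate stands.
Duty = 2,486 × £1.40 = £3,480.40.
Line 3 (5699.33, Loray, 677 kg, £95,781.96):
Base rate for 5699.33 is £2.40/kg.
Origin Loray qualifies under the Talova–Loray agreement and 5699.33 is covered: preferential rate Free applies instead.
Duty = £95,781.96 × 0% = £0.00.
Total = £109,803.71 + £3,480.40 + £0.00 = £113,284.11.

£113,284.11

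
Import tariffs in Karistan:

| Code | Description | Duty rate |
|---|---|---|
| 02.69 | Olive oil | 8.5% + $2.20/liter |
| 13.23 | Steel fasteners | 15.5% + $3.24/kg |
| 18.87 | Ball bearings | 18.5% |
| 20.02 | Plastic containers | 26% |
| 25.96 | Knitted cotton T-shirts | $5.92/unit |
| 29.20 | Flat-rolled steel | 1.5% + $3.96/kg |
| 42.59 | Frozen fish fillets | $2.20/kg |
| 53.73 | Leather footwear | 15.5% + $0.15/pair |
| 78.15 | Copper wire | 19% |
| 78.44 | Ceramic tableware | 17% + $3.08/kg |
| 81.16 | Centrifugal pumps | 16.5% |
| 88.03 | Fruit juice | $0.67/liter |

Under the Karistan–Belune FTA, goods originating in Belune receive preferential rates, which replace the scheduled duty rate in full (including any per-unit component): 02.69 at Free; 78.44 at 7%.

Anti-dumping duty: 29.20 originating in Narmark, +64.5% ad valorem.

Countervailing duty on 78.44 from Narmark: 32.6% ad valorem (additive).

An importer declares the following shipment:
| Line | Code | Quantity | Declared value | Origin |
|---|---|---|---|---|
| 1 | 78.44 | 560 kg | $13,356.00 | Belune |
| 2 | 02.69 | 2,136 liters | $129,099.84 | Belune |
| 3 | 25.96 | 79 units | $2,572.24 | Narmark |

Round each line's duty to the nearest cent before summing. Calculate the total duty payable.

Line 1 (78.44, Belune, 560 kg, $13,356.00):
Base rate for 78.44 is 17% + $3.08/kg.
Origin Belune qualifies under the Karistan–Belune agreement and 78.44 is covered: preferential rate 7% applies instead.
The additional-duty order on 78.44 targets Narmark, not Belune; it does not apply.
Duty = $13,356.00 × 7% = $934.92.
Line 2 (02.69, Belune, 2,136 liters, $129,099.84):
Base rate for 02.69 is 8.5% + $2.20/liter.
Origin Belune qualifies under the Karistan–Belune agreement and 02.69 is covered: preferential rate Free applies instead.
Duty = $129,099.84 × 0% = $0.00.
Line 3 (25.96, Narmark, 79 units, $2,572.24):
Base rate for 25.96 is $5.92/unit.
Duty = 79 × $5.92 = $467.68.
Total = $934.92 + $0.00 + $467.68 = $1,402.60.

$1,402.60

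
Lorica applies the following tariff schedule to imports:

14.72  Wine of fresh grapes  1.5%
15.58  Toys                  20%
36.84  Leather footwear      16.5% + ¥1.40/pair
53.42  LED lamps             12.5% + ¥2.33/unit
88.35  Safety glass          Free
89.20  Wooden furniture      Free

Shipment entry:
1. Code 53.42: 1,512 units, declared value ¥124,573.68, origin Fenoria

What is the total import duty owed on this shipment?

¥19,094.67

Line 1 (53.42, Fenoria, 1,512 units, ¥124,573.68):
Base rate for 53.42 is 12.5% + ¥2.33/unit.
Duty = ¥124,573.68 × 12.5% + 1,512 × ¥2.33 = ¥19,094.67.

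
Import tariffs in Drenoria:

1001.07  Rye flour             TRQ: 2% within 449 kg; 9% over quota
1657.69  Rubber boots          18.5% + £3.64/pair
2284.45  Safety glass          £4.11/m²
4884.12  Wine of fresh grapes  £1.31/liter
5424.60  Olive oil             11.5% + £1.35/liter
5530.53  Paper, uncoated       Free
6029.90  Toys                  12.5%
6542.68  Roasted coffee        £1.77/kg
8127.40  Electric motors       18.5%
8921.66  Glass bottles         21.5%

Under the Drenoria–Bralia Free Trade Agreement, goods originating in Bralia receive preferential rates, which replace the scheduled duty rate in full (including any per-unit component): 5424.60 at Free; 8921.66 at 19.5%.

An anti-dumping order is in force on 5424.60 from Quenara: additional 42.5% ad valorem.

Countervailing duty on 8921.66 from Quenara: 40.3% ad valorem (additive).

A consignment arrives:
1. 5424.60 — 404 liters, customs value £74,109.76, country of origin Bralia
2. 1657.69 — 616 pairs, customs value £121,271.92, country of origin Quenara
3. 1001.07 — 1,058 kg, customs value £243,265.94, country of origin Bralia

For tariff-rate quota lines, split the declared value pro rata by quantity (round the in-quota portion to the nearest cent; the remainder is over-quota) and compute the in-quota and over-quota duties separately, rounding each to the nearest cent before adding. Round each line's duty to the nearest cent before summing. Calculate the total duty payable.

£39,344.78

Line 1 (5424.60, Bralia, 404 liters, £74,109.76):
Base rate for 5424.60 is 11.5% + £1.35/liter.
Origin Bralia qualifies under the Drenoria–Bralia agreement and 5424.60 is covered: preferential rate Free applies instead.
The additional-duty order on 5424.60 targets Quenara, not Bralia; it does not apply.
Duty = £74,109.76 × 0% = £0.00.
Line 2 (1657.69, Quenara, 616 pairs, £121,271.92):
Base rate for 1657.69 is 18.5% + £3.64/pair.
Duty = £121,271.92 × 18.5% + 616 × £3.64 = £24,677.55.
Line 3 (1001.07, Bralia, 1,058 kg, £243,265.94):
Code 1001.07 is under a tariff-rate quota (threshold 449 kg). In-quota: 449 kg at 2%; over-quota: 609 kg at 9%.
Pro-rata value split: in-quota = £243,265.94 × 449/1,058 = £103,238.57; over-quota = £243,265.94 − £103,238.57 = £140,027.37.
In-quota duty = £103,238.57 × 2% = £2,064.77. Over-quota duty = £140,027.37 × 9% = £12,602.46.
Line duty = £2,064.77 + £12,602.46 = £14,667.23.
Total = £0.00 + £24,677.55 + £14,667.23 = £39,344.78.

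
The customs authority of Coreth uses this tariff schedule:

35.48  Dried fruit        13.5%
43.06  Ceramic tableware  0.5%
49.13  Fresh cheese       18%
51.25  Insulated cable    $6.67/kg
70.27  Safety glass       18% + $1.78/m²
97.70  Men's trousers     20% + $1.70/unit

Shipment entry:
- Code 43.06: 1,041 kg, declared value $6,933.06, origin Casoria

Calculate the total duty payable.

Line 1 (43.06, Casoria, 1,041 kg, $6,933.06):
Base rate for 43.06 is 0.5%.
Duty = $6,933.06 × 0.5% = $34.67.

$34.67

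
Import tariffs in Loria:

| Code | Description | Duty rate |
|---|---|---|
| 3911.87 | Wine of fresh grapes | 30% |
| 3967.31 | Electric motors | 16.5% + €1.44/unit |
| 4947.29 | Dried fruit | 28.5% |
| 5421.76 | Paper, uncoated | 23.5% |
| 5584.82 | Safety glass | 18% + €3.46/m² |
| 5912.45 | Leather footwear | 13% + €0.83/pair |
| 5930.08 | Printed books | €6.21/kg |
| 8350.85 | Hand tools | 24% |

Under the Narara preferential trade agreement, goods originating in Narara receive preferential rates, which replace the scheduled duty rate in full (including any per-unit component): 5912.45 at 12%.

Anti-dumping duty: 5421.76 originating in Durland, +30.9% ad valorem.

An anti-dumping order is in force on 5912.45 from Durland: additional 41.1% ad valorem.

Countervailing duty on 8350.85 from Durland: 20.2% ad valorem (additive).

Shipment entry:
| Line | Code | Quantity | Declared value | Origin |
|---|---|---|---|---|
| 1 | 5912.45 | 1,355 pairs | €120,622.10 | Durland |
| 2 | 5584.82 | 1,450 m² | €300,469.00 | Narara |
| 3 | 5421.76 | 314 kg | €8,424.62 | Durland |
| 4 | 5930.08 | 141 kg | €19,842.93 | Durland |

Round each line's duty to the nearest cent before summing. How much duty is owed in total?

€130,941.23

Line 1 (5912.45, Durland, 1,355 pairs, €120,622.10):
Base rate for 5912.45 is 13% + €0.83/pair.
5912.45 has an FTA preferential rate, but origin Durland is not Narara; base rate stands.
Additional duty on 5912.45 from Durland: +41.1%. Applied ad valorem rate: 13% + 41.1% = 54.1%.
Duty = €120,622.10 × 54.1% + 1,355 × €0.83 = €66,381.21.
Line 2 (5584.82, Narara, 1,450 m², €300,469.00):
Base rate for 5584.82 is 18% + €3.46/m².
Origin Narara is the FTA partner but 5584.82 is not on the preference list; base rate stands.
Duty = €300,469.00 × 18% + 1,450 × €3.46 = €59,101.42.
Line 3 (5421.76, Durland, 314 kg, €8,424.62):
Base rate for 5421.76 is 23.5%.
Additional duty on 5421.76 from Durland: +30.9%. Applied ad valorem rate: 23.5% + 30.9% = 54.4%.
Duty = €8,424.62 × 54.4% = €4,582.99.
Line 4 (5930.08, Durland, 141 kg, €19,842.93):
Base rate for 5930.08 is €6.21/kg.
Duty = 141 × €6.21 = €875.61.
Total = €66,381.21 + €59,101.42 + €4,582.99 + €875.61 = €130,941.23.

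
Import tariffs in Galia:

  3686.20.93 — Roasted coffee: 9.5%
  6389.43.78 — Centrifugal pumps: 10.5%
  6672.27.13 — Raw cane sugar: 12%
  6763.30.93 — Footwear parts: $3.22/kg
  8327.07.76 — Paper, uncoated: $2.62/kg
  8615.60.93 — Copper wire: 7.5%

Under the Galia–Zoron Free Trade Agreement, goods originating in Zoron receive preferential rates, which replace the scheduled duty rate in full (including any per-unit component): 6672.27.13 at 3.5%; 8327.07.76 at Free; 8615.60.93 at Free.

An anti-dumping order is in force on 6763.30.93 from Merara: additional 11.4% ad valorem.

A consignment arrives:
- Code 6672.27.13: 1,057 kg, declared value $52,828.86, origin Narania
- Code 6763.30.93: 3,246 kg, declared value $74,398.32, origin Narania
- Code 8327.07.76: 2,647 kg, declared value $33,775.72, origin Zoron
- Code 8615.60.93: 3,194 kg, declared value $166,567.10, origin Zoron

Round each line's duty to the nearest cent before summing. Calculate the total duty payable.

$16,791.58

Line 1 (6672.27.13, Narania, 1,057 kg, $52,828.86):
Base rate for 6672.27.13 is 12%.
6672.27.13 has an FTA preferential rate, but origin Narania is not Zoron; base rate stands.
Duty = $52,828.86 × 12% = $6,339.46.
Line 2 (6763.30.93, Narania, 3,246 kg, $74,398.32):
Base rate for 6763.30.93 is $3.22/kg.
The additional-duty order on 6763.30.93 targets Merara, not Narania; it does not apply.
Duty = 3,246 × $3.22 = $10,452.12.
Line 3 (8327.07.76, Zoron, 2,647 kg, $33,775.72):
Base rate for 8327.07.76 is $2.62/kg.
Origin Zoron qualifies under the Galia–Zoron agreement and 8327.07.76 is covered: preferential rate Free applies instead.
Duty = $33,775.72 × 0% = $0.00.
Line 4 (8615.60.93, Zoron, 3,194 kg, $166,567.10):
Base rate for 8615.60.93 is 7.5%.
Origin Zoron qualifies under the Galia–Zoron agreement and 8615.60.93 is covered: preferential rate Free applies instead.
Duty = $166,567.10 × 0% = $0.00.
Total = $6,339.46 + $10,452.12 + $0.00 + $0.00 = $16,791.58.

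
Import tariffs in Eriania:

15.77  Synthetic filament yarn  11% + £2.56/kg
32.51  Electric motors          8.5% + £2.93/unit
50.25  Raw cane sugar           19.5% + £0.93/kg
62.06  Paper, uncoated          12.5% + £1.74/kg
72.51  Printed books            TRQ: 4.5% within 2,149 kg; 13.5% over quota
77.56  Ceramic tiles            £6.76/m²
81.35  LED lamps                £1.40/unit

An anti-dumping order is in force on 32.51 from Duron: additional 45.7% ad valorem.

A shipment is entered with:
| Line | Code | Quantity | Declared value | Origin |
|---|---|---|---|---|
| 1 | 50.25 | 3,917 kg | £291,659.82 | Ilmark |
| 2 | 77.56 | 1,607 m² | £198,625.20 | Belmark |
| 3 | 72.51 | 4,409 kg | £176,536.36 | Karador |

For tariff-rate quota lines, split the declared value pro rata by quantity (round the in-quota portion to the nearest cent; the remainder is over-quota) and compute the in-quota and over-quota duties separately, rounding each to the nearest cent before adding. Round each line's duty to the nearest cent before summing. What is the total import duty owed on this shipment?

£87,468.06

Line 1 (50.25, Ilmark, 3,917 kg, £291,659.82):
Base rate for 50.25 is 19.5% + £0.93/kg.
Duty = £291,659.82 × 19.5% + 3,917 × £0.93 = £60,516.47.
Line 2 (77.56, Belmark, 1,607 m², £198,625.20):
Base rate for 77.56 is £6.76/m².
Duty = 1,607 × £6.76 = £10,863.32.
Line 3 (72.51, Karador, 4,409 kg, £176,536.36):
Code 72.51 is under a tariff-rate quota (threshold 2,149 kg). In-quota: 2,149 kg at 4.5%; over-quota: 2,260 kg at 13.5%.
Pro-rata value split: in-quota = £176,536.36 × 2,149/4,409 = £86,045.96; over-quota = £176,536.36 − £86,045.96 = £90,490.40.
In-quota duty = £86,045.96 × 4.5% = £3,872.07. Over-quota duty = £90,490.40 × 13.5% = £12,216.20.
Line duty = £3,872.07 + £12,216.20 = £16,088.27.
Total = £60,516.47 + £10,863.32 + £16,088.27 = £87,468.06.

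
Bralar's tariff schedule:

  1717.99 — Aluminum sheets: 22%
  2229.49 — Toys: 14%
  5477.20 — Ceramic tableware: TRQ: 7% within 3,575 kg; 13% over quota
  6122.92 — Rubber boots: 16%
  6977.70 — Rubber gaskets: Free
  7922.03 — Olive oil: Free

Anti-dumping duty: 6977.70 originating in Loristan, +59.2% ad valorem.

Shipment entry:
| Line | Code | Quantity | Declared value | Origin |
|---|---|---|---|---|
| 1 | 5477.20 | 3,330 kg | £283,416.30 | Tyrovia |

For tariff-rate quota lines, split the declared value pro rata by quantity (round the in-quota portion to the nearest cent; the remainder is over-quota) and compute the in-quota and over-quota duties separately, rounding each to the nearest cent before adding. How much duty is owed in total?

Line 1 (5477.20, Tyrovia, 3,330 kg, £283,416.30):
Code 5477.20 is under a tariff-rate quota (threshold 3,575 kg). Quantity 3,330 kg is within the quota, so the in-quota rate 7% applies to the full value.
Duty = £283,416.30 × 7% = £19,839.14.

£19,839.14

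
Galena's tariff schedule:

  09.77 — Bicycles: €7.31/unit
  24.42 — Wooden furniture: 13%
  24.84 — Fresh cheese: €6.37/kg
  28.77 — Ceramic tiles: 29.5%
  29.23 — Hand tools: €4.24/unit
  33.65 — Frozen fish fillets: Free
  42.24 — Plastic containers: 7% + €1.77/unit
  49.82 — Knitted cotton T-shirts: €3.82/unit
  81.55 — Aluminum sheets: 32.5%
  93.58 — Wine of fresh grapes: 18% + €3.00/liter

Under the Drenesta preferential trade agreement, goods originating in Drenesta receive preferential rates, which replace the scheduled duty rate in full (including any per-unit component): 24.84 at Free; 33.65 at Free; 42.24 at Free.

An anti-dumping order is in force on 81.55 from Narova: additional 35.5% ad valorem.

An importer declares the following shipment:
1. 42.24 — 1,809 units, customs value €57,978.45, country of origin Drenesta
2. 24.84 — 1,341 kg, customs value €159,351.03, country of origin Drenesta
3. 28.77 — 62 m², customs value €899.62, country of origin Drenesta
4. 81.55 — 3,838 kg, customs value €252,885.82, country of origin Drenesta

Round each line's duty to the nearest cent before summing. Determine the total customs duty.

Line 1 (42.24, Drenesta, 1,809 units, €57,978.45):
Base rate for 42.24 is 7% + €1.77/unit.
Origin Drenesta qualifies under the Galena–Drenesta agreement and 42.24 is covered: preferential rate Free applies instead.
Duty = €57,978.45 × 0% = €0.00.
Line 2 (24.84, Drenesta, 1,341 kg, €159,351.03):
Base rate for 24.84 is €6.37/kg.
Origin Drenesta qualifies under the Galena–Drenesta agreement and 24.84 is covered: preferential rate Free applies instead.
Duty = €159,351.03 × 0% = €0.00.
Line 3 (28.77, Drenesta, 62 m², €899.62):
Base rate for 28.77 is 29.5%.
Origin Drenesta is the FTA partner but 28.77 is not on the preference list; base rate stands.
Duty = €899.62 × 29.5% = €265.39.
Line 4 (81.55, Drenesta, 3,838 kg, €252,885.82):
Base rate for 81.55 is 32.5%.
Origin Drenesta is the FTA partner but 81.55 is not on the preference list; base rate stands.
The additional-duty order on 81.55 targets Narova, not Drenesta; it does not apply.
Duty = €252,885.82 × 32.5% = €82,187.89.
Total = €0.00 + €0.00 + €265.39 + €82,187.89 = €82,453.28.

€82,453.28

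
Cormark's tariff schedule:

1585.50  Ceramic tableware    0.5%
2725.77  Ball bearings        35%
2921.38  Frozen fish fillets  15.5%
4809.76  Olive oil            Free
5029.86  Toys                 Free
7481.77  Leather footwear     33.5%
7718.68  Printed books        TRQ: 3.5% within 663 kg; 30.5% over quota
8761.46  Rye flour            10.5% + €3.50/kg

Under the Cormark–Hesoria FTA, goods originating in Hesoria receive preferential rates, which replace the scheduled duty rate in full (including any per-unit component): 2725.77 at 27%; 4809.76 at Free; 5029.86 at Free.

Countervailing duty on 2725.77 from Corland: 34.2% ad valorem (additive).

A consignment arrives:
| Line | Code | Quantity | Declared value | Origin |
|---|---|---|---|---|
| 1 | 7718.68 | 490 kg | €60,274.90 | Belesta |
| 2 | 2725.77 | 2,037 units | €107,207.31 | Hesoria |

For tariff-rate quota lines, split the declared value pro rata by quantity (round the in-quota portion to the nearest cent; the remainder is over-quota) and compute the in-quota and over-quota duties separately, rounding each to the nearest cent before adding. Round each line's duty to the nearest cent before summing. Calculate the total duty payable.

Line 1 (7718.68, Belesta, 490 kg, €60,274.90):
Code 7718.68 is under a tariff-rate quota (threshold 663 kg). Quantity 490 kg is within the quota, so the in-quota rate 3.5% applies to the full value.
Duty = €60,274.90 × 3.5% = €2,109.62.
Line 2 (2725.77, Hesoria, 2,037 units, €107,207.31):
Base rate for 2725.77 is 35%.
Origin Hesoria qualifies under the Cormark–Hesoria agreement and 2725.77 is covered: preferential rate 27% applies instead.
The additional-duty order on 2725.77 targets Corland, not Hesoria; it does not apply.
Duty = €107,207.31 × 27% = €28,945.97.
Total = €2,109.62 + €28,945.97 = €31,055.59.

€31,055.59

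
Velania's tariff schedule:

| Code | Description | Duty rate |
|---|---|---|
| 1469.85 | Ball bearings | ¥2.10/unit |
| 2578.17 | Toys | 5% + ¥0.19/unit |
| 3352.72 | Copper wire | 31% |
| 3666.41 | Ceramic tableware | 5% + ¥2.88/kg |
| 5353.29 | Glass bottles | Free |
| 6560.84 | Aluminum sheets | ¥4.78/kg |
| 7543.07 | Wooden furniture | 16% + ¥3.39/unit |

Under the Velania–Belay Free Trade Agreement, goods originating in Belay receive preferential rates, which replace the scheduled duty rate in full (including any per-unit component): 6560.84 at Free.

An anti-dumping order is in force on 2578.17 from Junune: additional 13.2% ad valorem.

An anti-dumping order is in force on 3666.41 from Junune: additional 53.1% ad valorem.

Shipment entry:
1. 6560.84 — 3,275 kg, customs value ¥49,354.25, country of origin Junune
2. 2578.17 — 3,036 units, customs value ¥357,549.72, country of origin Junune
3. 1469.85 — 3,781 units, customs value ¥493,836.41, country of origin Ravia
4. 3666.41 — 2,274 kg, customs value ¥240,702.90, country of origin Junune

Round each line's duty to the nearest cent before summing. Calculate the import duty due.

Line 1 (6560.84, Junune, 3,275 kg, ¥49,354.25):
Base rate for 6560.84 is ¥4.78/kg.
6560.84 has an FTA preferential rate, but origin Junune is not Belay; base rate stands.
Duty = 3,275 × ¥4.78 = ¥15,654.50.
Line 2 (2578.17, Junune, 3,036 units, ¥357,549.72):
Base rate for 2578.17 is 5% + ¥0.19/unit.
Additional duty on 2578.17 from Junune: +13.2%. Applied ad valorem rate: 5% + 13.2% = 18.2%.
Duty = ¥357,549.72 × 18.2% + 3,036 × ¥0.19 = ¥65,650.89.
Line 3 (1469.85, Ravia, 3,781 units, ¥493,836.41):
Base rate for 1469.85 is ¥2.10/unit.
Duty = 3,781 × ¥2.10 = ¥7,940.10.
Line 4 (3666.41, Junune, 2,274 kg, ¥240,702.90):
Base rate for 3666.41 is 5% + ¥2.88/kg.
Additional duty on 3666.41 from Junune: +53.1%. Applied ad valorem rate: 5% + 53.1% = 58.1%.
Duty = ¥240,702.90 × 58.1% + 2,274 × ¥2.88 = ¥146,397.50.
Total = ¥15,654.50 + ¥65,650.89 + ¥7,940.10 + ¥146,397.50 = ¥235,642.99.

¥235,642.99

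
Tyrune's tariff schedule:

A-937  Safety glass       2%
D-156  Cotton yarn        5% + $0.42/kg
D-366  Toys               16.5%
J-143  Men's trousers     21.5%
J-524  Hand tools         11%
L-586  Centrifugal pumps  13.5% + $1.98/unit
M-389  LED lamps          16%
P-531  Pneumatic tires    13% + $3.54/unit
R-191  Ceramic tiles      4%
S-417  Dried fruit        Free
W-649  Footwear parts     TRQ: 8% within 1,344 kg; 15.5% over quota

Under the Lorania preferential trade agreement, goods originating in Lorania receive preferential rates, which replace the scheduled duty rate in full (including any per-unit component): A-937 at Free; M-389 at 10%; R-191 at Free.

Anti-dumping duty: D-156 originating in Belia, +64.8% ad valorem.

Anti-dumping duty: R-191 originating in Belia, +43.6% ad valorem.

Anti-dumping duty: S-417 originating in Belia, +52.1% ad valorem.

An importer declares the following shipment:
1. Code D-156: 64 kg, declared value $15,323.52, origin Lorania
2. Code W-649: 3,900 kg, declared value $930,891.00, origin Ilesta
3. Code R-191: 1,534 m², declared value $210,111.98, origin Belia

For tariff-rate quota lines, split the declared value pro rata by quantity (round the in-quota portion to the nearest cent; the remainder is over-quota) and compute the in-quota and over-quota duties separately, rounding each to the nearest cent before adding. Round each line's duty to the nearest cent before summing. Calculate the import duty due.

Line 1 (D-156, Lorania, 64 kg, $15,323.52):
Base rate for D-156 is 5% + $0.42/kg.
Origin Lorania is the FTA partner but D-156 is not on the preference list; base rate stands.
The additional-duty order on D-156 targets Belia, not Lorania; it does not apply.
Duty = $15,323.52 × 5% + 64 × $0.42 = $793.06.
Line 2 (W-649, Ilesta, 3,900 kg, $930,891.00):
Code W-649 is under a tariff-rate quota (threshold 1,344 kg). In-quota: 1,344 kg at 8%; over-quota: 2,556 kg at 15.5%.
Pro-rata value split: in-quota = $930,891.00 × 1,344/3,900 = $320,799.36; over-quota = $930,891.00 − $320,799.36 = $610,091.64.
In-quota duty = $320,799.36 × 8% = $25,663.95. Over-quota duty = $610,091.64 × 15.5% = $94,564.20.
Line duty = $25,663.95 + $94,564.20 = $120,228.15.
Line 3 (R-191, Belia, 1,534 m², $210,111.98):
Base rate for R-191 is 4%.
R-191 has an FTA preferential rate, but origin Belia is not Lorania; base rate stands.
Additional duty on R-191 from Belia: +43.6%. Applied ad valorem rate: 4% + 43.6% = 47.6%.
Duty = $210,111.98 × 47.6% = $100,013.30.
Total = $793.06 + $120,228.15 + $100,013.30 = $221,034.51.

$221,034.51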